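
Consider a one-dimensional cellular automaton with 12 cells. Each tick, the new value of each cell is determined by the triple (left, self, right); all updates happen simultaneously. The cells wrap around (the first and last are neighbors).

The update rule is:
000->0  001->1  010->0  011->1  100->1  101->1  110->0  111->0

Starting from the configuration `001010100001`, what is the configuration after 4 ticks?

101010110110

110101010010
101010101101
010101011011
101010110110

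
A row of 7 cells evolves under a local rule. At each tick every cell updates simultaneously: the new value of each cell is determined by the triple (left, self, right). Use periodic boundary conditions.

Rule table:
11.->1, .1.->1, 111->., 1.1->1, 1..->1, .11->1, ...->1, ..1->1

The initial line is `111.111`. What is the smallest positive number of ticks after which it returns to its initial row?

..111..
111.111

2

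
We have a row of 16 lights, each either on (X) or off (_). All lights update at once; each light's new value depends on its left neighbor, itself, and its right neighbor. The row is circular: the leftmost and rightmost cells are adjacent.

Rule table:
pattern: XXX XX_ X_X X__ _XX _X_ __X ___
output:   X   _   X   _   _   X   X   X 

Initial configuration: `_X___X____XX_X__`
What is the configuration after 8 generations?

X_XX_X__X_XXXXX_

generation 1: XX_XXX_XXX__XX_X
generation 2: X_X_X_X_X__X__X_
generation 3: XXXXXXXXX_XX_XXX
generation 4: XXXXXXXX_X__X_XX
generation 5: XXXXXXX_XX_XXX_X
generation 6: XXXXXX_X__X_X_X_
generation 7: _XXXX_XX_XXXXXXX
generation 8: X_XX_X__X_XXXXX_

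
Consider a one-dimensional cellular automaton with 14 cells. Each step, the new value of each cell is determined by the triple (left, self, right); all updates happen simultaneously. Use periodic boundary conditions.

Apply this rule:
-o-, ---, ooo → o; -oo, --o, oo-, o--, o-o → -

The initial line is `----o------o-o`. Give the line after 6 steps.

-oo-o-oooo-o-o
----o--oo--o-o
-oo-o------o-o
----o-oooo-o-o
-oo-o--oo--o-o
----o------o-o

----o------o-o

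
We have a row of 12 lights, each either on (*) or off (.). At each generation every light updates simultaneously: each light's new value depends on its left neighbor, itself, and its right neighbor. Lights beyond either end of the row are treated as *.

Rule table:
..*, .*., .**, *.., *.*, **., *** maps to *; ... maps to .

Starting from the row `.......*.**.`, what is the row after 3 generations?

***.********

generation 1: *.....******
generation 2: **...*******
generation 3: ***.********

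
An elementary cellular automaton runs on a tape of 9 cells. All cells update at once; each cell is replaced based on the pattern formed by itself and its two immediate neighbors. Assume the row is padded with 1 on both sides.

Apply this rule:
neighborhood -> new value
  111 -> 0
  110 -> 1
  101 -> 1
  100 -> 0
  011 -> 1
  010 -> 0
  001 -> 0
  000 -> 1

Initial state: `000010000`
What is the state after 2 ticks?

tick 1: 011000110
tick 2: 111010111

111010111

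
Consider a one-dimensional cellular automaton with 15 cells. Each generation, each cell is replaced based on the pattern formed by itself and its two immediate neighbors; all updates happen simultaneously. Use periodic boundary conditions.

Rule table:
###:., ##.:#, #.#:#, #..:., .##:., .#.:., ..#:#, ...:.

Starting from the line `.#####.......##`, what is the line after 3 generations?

...#......#.#.#

generation 1: #....#......#.#
generation 2: #...#......#.#.
generation 3: ...#......#.#.#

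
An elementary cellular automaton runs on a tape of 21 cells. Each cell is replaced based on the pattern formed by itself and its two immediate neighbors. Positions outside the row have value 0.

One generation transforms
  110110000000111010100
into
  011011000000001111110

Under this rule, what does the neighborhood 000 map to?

0

At position 6 the neighborhood is 000; the next row has 0 there.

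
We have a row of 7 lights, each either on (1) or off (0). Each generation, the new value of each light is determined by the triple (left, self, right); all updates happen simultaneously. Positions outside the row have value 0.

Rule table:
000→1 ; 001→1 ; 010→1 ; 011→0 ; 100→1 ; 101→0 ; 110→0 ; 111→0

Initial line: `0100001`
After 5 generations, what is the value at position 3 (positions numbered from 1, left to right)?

1111111
0000000
1111111  (repeats generation 1; period 2)
generation 5: 1111111
position 3 holds 1

1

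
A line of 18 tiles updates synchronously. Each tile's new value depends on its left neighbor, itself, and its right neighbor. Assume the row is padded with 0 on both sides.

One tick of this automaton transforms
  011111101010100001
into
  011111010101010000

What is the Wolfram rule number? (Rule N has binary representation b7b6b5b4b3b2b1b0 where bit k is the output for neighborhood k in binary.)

position 2: 111 → 1  (bit 7 = 1)
position 6: 110 → 0  (bit 6 = 0)
position 7: 101 → 1  (bit 5 = 1)
position 13: 100 → 1  (bit 4 = 1)
position 1: 011 → 1  (bit 3 = 1)
position 8: 010 → 0  (bit 2 = 0)
position 0: 001 → 0  (bit 1 = 0)
position 14: 000 → 0  (bit 0 = 0)
bits b7..b0 = 10111000 = 184

184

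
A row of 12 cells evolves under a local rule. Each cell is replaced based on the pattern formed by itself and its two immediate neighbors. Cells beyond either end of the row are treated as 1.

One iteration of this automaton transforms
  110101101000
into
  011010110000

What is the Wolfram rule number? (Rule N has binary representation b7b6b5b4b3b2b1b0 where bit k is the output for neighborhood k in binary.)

position 0: 111 → 0  (bit 7 = 0)
position 1: 110 → 1  (bit 6 = 1)
position 2: 101 → 1  (bit 5 = 1)
position 9: 100 → 0  (bit 4 = 0)
position 5: 011 → 0  (bit 3 = 0)
position 3: 010 → 0  (bit 2 = 0)
position 11: 001 → 0  (bit 1 = 0)
position 10: 000 → 0  (bit 0 = 0)
bits b7..b0 = 01100000 = 96

96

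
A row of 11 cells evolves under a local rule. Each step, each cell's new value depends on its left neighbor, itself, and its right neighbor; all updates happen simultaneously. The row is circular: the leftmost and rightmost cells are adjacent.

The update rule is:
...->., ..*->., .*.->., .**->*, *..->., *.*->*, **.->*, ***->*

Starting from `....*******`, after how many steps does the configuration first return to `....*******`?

1

....*******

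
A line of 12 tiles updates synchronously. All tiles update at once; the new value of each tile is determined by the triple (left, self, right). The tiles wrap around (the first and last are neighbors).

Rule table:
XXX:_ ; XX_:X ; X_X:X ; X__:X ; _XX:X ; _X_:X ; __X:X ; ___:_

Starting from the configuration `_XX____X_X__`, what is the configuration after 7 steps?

XXXXXX____XX

step 1: XXXX__XXXXX_
step 2: X__XXXX___XX
step 3: XXXX__XX_XX_
step 4: X__XXXXXXXXX
step 5: XXXX________
step 6: X__XX______X
step 7: XXXXXX____XX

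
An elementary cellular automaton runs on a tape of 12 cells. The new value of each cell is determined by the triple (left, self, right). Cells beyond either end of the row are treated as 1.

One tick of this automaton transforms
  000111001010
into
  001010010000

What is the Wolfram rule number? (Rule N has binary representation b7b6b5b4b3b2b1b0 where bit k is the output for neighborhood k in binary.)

position 4: 111 → 1  (bit 7 = 1)
position 5: 110 → 0  (bit 6 = 0)
position 9: 101 → 0  (bit 5 = 0)
position 0: 100 → 0  (bit 4 = 0)
position 3: 011 → 0  (bit 3 = 0)
position 8: 010 → 0  (bit 2 = 0)
position 2: 001 → 1  (bit 1 = 1)
position 1: 000 → 0  (bit 0 = 0)
bits b7..b0 = 10000010 = 130

130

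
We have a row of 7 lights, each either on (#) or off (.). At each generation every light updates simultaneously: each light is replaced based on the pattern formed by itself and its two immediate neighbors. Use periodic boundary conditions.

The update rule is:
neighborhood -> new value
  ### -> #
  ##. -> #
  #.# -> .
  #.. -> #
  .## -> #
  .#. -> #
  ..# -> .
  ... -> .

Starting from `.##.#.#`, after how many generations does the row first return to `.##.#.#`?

generation 1: .##.#.#

1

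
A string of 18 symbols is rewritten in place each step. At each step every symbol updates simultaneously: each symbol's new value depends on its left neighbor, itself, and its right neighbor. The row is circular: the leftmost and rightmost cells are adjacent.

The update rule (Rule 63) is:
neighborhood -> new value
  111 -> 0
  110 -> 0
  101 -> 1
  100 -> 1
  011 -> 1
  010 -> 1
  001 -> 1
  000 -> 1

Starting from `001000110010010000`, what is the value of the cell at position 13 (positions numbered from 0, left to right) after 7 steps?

1

111111101111111111
000000011000000000
111111110111111111
000000001100000000
111111111011111111
000000000110000000
111111111101111111
position 13 holds 1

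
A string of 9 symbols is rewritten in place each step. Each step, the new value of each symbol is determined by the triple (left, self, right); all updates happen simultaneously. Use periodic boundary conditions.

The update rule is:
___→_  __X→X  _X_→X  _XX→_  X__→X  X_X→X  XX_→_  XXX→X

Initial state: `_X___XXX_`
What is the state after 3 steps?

__X_XXX_X

step 1: XXX_X_X_X
step 2: XX_XXXXX_
step 3: __X_XXX_X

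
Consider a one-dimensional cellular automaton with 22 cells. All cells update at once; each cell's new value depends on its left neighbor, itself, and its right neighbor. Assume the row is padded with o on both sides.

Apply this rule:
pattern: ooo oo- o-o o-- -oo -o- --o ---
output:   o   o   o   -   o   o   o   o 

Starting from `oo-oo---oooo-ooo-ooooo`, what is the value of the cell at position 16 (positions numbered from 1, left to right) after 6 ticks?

o

tick 1: ooooo-oooooooooooooooo
tick 2: oooooooooooooooooooooo
tick 3: oooooooooooooooooooooo  (fixed point — unchanged through tick 6)
position 16 holds o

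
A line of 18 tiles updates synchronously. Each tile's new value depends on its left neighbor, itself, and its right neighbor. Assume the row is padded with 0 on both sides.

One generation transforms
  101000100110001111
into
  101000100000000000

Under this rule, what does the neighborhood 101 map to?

0

At position 1 the neighborhood is 101; the next row has 0 there.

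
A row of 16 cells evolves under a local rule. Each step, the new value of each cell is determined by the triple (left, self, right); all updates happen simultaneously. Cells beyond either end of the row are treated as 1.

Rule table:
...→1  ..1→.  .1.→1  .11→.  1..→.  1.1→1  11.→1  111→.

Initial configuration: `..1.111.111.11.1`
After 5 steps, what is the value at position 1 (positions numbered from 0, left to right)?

.

..11..11..11.11.
...1...1...11.11
.1.1.1.1.1..11..
1111111111...1..
.........1.1.1..
position 1 holds .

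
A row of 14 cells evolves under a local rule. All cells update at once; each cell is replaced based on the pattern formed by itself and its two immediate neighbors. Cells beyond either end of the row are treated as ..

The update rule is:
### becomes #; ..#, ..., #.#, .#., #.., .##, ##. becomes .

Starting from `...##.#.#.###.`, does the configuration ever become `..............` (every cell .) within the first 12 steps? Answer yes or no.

yes

step 1: ...........#..
step 2: ..............
all cells are . at step 2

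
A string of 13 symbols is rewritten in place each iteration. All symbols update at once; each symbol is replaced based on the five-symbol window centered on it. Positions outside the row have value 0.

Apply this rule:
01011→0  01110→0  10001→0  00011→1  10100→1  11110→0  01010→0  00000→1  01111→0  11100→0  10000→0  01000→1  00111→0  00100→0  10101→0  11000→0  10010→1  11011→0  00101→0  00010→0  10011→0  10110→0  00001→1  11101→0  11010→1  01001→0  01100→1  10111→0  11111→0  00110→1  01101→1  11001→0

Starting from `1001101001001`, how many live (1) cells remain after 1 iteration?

6

0001111010010
count of 1: 6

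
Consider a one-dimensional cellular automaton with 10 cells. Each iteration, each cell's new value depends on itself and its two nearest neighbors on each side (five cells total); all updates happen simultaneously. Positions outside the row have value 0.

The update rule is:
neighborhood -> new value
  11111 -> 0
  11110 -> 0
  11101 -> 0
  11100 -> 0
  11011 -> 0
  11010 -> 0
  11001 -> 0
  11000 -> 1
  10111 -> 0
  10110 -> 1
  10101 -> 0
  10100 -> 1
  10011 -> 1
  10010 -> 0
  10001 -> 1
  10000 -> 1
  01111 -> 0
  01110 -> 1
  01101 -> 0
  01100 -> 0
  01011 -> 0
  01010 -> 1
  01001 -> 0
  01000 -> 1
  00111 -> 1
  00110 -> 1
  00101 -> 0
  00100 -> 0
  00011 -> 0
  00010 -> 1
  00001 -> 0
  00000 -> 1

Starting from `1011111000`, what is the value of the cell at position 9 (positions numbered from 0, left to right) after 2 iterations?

0

iteration 1: 0000000111
iteration 2: 1111100110
position 9 holds 0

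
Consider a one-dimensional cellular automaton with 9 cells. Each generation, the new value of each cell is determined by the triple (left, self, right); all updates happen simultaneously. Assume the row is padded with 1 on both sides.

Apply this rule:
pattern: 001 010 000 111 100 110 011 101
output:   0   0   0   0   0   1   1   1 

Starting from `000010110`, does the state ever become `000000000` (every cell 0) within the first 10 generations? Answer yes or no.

000001111
000001000
000000000
all cells are 0 at generation 3

yes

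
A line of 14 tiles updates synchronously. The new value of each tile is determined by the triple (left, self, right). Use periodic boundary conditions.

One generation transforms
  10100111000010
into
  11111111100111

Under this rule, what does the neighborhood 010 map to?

1

At position 0 the neighborhood is 010; the next row has 1 there.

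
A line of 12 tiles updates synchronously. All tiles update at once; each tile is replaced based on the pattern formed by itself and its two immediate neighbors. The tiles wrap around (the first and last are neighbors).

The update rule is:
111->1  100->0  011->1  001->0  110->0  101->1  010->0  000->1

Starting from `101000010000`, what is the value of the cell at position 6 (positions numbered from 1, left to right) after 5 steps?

1

010011000110
000010010100
111000001001
110011100001
100011001101
position 6 holds 1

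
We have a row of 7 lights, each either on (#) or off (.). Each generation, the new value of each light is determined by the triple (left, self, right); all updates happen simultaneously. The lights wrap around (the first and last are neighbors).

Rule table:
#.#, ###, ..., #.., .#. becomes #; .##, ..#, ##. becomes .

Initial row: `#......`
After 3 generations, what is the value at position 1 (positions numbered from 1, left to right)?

#

######.
.####.#
#.##.##
position 1 holds #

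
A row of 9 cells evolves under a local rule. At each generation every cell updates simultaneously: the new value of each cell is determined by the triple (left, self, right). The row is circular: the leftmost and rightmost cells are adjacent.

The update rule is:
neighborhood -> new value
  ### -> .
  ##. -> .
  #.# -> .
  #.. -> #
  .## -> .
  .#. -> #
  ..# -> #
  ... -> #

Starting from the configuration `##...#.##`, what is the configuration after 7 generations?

..####...
##....###
..####...  (repeats generation 1; period 2)
generation 7: ..####...

..####...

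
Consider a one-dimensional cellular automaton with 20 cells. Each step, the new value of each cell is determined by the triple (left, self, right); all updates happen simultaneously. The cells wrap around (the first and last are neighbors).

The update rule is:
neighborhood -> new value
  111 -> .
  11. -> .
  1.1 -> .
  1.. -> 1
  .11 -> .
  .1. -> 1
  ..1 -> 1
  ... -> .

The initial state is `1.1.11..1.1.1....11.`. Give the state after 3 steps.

1.1...111.1.11..1...
1.11.1....1...1111.1
.....11..111.1......

.....11..111.1......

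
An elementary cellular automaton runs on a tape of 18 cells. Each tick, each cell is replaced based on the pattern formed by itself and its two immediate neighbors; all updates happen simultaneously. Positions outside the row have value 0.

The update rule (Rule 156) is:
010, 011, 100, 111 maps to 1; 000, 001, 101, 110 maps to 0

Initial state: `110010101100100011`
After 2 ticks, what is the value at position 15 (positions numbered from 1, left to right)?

101010101010110010
101010101010101011
position 15 holds 1

1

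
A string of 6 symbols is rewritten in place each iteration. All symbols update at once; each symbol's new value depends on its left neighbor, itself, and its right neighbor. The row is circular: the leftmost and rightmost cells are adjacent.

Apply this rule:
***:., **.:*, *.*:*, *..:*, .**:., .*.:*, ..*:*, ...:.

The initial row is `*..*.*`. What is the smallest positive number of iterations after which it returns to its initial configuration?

*****.
....**
*..*.*

3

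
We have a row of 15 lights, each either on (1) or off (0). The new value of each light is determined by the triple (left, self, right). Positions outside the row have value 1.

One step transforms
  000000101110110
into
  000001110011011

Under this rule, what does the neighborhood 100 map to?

At position 0 the neighborhood is 100; the next row has 0 there.

0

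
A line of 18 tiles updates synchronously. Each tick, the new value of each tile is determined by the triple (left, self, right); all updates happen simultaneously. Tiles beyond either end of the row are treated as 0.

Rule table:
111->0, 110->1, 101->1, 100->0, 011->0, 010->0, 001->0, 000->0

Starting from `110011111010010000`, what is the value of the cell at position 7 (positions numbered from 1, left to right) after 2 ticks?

010000001100000000
000000000100000000
position 7 holds 0

0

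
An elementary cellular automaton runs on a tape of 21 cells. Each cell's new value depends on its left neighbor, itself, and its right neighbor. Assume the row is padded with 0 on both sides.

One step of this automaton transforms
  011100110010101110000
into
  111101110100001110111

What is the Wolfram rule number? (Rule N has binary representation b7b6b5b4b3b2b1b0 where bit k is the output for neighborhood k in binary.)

position 2: 111 → 1  (bit 7 = 1)
position 3: 110 → 1  (bit 6 = 1)
position 11: 101 → 0  (bit 5 = 0)
position 4: 100 → 0  (bit 4 = 0)
position 1: 011 → 1  (bit 3 = 1)
position 10: 010 → 0  (bit 2 = 0)
position 0: 001 → 1  (bit 1 = 1)
position 18: 000 → 1  (bit 0 = 1)
bits b7..b0 = 11001011 = 203

203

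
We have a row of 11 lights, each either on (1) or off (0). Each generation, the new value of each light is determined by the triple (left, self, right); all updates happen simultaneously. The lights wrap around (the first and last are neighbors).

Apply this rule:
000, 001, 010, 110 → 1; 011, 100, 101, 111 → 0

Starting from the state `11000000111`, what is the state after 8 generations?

11000001011

01011111000
11000001011
01011111000  (repeats generation 1; period 2)
generation 8: 11000001011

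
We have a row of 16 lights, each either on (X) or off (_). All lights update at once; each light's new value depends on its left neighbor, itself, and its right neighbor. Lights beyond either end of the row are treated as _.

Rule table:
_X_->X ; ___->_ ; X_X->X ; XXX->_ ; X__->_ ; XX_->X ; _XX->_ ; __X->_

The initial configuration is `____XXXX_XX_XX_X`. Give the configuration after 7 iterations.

_______XX_XX_XXX
________XX_XX__X
_________XX_X__X
__________XXX__X
____________X__X
____________X__X  (fixed point — unchanged through iteration 7)

____________X__X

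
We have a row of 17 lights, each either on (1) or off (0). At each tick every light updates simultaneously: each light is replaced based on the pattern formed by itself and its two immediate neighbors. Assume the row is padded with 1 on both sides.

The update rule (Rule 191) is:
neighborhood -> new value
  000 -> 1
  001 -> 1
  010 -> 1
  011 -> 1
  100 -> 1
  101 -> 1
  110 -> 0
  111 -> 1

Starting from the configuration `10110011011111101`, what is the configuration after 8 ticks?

01101110111111011
11011101111110111
10111011111101111
01110111111011111
11101111110111111
11011111101111111
10111111011111111
01111110111111111

01111110111111111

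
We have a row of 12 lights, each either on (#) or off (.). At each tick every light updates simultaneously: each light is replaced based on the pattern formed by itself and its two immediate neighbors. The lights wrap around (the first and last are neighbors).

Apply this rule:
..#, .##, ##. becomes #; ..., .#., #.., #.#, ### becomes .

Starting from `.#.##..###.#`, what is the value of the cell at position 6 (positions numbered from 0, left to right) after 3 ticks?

#

...##.##.#..
..###.##....
.##.#.##....
position 6 holds #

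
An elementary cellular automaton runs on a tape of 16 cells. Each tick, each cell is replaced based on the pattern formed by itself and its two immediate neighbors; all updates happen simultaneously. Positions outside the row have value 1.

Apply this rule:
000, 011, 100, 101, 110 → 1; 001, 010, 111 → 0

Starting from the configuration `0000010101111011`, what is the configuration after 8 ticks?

0111011011111010

tick 1: 1111001011001110
tick 2: 0001100111101011
tick 3: 1101110100110110
tick 4: 0111011010111111
tick 5: 1101111101100000
tick 6: 0111000111111110
tick 7: 1101110100000011
tick 8: 0111011011111010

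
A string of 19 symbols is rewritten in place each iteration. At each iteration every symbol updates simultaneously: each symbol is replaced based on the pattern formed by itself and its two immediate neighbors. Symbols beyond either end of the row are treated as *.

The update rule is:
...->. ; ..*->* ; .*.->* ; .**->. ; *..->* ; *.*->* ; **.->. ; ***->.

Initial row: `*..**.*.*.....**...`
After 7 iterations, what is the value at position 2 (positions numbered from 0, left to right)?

*

.**..*****...*..*.*
*..**.....*.******.
.**..*...***......*
*..****.*...*....*.
.**....***.***..***
*..*..*...*...**...
.*******.***.*..*.*
position 2 holds *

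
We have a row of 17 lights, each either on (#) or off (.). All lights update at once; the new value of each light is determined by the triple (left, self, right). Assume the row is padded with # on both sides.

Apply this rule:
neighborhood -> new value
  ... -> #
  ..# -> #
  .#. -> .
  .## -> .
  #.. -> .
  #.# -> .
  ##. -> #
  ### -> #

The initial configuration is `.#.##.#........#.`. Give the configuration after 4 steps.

step 1: ....#...#######..
step 2: .###..##.######.#
step 3: ..##.#.#..#####..
step 4: .#.#.....#.####.#

.#.#.....#.####.#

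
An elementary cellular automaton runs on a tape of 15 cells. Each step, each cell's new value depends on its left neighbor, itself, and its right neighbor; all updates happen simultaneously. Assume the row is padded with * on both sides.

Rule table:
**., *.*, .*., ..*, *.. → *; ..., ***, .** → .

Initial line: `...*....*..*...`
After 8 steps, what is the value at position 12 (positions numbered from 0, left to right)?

*

*.***..******.*
**..***.....**.
.***..**...*.**
*..***.**.***..
***..**.**..***
..***.**.***...
**..**.**..**.*
.***.**.***.**.
position 12 holds *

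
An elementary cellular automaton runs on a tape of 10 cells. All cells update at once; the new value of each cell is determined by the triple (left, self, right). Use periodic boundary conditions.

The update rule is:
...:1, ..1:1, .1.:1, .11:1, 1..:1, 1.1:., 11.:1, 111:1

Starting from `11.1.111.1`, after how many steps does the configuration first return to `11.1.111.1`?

11.1.111.1

1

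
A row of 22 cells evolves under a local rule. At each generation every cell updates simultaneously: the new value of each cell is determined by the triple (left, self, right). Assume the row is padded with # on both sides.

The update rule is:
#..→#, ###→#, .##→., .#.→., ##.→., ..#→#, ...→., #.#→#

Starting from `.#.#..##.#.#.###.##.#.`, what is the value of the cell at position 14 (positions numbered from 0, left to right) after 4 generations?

generation 1: #.#.##..#.#.#.#.#..#.#
generation 2: .#.#..##.#.#.#.#.##.#.
generation 3: #.#.##..#.#.#.#.#..#.#  (repeats generation 1; period 2)
generation 4: .#.#..##.#.#.#.#.##.#.
position 14 holds .

.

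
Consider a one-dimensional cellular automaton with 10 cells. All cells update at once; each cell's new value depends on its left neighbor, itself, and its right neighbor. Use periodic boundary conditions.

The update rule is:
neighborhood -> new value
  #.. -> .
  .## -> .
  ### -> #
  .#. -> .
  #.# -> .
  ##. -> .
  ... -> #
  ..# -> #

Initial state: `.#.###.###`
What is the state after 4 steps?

....#..##.

step 1: ....#...#.
step 2: ####..##..
step 3: .##..#...#
step 4: ....#..##.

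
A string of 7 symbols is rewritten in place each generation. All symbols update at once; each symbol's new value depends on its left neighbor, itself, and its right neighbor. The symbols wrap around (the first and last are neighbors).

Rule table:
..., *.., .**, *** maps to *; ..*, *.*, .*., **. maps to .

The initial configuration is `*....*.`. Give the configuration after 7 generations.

.****.*

.***...
.**.***
.*..**.
..*.*.*
*......
.*****.
.****.*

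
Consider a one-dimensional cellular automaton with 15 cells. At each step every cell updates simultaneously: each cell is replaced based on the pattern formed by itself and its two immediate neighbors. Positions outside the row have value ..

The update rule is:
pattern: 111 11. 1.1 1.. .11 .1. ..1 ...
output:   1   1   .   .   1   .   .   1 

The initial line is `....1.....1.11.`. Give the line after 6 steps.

111.1.111.1.11.

111...111...11.
111.1.111.1.11.
111...111...11.  (repeats step 1; period 2)
step 6: 111.1.111.1.11.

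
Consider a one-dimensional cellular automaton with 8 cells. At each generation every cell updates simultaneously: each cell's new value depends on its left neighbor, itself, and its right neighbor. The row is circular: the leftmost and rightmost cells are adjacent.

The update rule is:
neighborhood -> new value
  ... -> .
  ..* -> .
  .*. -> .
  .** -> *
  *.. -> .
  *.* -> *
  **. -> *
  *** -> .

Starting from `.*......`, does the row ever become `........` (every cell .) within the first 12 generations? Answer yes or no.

........
all cells are . at generation 1

yes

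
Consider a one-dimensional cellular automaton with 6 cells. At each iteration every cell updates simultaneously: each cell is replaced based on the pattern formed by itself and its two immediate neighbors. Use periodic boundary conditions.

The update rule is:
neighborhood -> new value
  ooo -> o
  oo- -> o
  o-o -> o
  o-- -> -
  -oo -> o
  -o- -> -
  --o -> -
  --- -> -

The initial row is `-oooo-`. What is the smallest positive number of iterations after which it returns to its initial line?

1

-oooo-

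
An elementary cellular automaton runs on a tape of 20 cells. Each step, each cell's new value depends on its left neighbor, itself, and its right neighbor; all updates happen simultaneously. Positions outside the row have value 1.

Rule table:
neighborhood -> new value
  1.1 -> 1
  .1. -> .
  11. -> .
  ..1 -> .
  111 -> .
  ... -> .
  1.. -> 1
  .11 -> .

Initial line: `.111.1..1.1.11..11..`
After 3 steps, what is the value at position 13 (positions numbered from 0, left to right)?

1

1...1.1..1.1..1...1.
.1...1.1..1.1..1...1
1.1...1.1..1.1..1...
position 13 holds 1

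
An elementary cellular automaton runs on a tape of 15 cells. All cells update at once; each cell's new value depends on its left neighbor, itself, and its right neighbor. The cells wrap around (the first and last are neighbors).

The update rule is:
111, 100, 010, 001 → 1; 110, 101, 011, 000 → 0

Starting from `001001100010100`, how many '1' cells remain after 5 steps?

5

step 1: 011110010110110
step 2: 101101110000001
step 3: 000000101000010
step 4: 000001101100111
step 5: 100010000011010
count of 1: 5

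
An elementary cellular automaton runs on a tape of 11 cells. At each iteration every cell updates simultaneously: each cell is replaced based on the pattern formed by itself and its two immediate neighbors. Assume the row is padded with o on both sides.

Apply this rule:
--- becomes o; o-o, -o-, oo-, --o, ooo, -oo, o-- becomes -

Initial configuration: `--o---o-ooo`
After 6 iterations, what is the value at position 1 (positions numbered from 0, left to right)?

iteration 1: ----o------
iteration 2: -oo---oooo-
iteration 3: ----o------  (repeats iteration 1; period 2)
iteration 6: -oo---oooo-
position 1 holds o

o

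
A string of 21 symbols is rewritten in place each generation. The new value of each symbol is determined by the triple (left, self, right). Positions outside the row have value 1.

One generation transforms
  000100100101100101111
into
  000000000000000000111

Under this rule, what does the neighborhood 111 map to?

At position 18 the neighborhood is 111; the next row has 1 there.

1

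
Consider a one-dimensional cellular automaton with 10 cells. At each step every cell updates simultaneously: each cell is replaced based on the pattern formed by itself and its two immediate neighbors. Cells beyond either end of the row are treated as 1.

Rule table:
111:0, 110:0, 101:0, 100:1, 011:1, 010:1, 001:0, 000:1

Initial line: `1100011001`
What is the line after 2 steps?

0011010101
1010010101

1010010101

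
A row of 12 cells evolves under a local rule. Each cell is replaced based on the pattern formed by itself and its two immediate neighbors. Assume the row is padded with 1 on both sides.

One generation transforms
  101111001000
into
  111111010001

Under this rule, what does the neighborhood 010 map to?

0

At position 8 the neighborhood is 010; the next row has 0 there.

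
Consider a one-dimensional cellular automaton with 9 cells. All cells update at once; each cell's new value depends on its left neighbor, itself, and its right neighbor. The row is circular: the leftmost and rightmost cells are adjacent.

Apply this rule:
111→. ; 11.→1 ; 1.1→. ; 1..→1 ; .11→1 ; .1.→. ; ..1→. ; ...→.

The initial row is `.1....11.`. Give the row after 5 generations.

.111..1..

generation 1: ..1...111
generation 2: 1..1..1.1
generation 3: 11..1...1
generation 4: .11..1..1
generation 5: .111..1..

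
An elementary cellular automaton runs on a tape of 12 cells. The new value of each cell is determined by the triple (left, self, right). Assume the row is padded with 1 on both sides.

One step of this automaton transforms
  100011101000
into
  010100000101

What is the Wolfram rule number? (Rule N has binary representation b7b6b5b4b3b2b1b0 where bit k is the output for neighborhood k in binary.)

18

position 5: 111 → 0  (bit 7 = 0)
position 0: 110 → 0  (bit 6 = 0)
position 7: 101 → 0  (bit 5 = 0)
position 1: 100 → 1  (bit 4 = 1)
position 4: 011 → 0  (bit 3 = 0)
position 8: 010 → 0  (bit 2 = 0)
position 3: 001 → 1  (bit 1 = 1)
position 2: 000 → 0  (bit 0 = 0)
bits b7..b0 = 00010010 = 18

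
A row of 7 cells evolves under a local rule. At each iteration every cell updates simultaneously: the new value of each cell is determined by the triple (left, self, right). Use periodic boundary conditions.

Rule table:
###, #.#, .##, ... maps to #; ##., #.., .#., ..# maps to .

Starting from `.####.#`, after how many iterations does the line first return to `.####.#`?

####.#.
###.#.#
##.#.##
#.#.###
.#.####
#.####.
.####.#

7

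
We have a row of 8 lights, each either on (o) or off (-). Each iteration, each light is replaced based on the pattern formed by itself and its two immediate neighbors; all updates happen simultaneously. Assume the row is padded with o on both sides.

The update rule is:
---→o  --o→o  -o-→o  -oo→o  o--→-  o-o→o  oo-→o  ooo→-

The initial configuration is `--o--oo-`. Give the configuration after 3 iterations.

-oo-oooo
ooooo---
----o-oo

----o-oo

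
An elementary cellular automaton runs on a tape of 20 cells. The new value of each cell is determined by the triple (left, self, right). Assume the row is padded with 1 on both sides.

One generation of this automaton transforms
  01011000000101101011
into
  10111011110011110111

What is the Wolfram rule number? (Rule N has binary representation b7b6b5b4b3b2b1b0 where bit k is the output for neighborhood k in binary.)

position 19: 111 → 1  (bit 7 = 1)
position 4: 110 → 1  (bit 6 = 1)
position 0: 101 → 1  (bit 5 = 1)
position 5: 100 → 0  (bit 4 = 0)
position 3: 011 → 1  (bit 3 = 1)
position 1: 010 → 0  (bit 2 = 0)
position 10: 001 → 0  (bit 1 = 0)
position 6: 000 → 1  (bit 0 = 1)
bits b7..b0 = 11101001 = 233

233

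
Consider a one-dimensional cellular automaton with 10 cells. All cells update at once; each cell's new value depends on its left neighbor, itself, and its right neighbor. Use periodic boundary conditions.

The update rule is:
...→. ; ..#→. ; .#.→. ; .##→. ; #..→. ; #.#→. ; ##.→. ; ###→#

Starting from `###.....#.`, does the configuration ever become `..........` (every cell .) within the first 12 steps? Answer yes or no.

yes

.#........
..........
all cells are . at step 2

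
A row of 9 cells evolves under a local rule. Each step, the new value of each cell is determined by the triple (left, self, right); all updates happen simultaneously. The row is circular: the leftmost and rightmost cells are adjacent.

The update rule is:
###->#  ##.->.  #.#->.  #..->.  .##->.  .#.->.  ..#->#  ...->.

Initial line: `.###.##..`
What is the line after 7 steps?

...#.....

#.#......
........#
.......#.
......#..
.....#...
....#....
...#.....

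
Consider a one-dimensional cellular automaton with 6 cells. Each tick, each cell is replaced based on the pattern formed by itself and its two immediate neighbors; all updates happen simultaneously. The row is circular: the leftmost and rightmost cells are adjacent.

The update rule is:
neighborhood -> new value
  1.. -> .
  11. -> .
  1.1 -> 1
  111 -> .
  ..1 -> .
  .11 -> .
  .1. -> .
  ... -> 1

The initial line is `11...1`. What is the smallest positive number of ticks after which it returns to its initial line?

2

...1..
11...1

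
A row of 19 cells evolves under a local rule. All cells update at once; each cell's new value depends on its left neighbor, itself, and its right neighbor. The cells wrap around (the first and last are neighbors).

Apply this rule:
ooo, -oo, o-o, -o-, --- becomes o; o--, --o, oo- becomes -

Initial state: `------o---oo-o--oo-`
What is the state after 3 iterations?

ooo-oooooooo--o-o--

ooooo-o-o-o-oo--o--
oooo-oooooooo---o--
ooo-oooooooo--o-o--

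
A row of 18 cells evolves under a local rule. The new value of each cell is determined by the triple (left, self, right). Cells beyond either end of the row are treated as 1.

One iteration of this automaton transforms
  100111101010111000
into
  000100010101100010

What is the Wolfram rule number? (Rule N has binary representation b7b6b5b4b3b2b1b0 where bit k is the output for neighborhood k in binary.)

41

position 4: 111 → 0  (bit 7 = 0)
position 0: 110 → 0  (bit 6 = 0)
position 7: 101 → 1  (bit 5 = 1)
position 1: 100 → 0  (bit 4 = 0)
position 3: 011 → 1  (bit 3 = 1)
position 8: 010 → 0  (bit 2 = 0)
position 2: 001 → 0  (bit 1 = 0)
position 16: 000 → 1  (bit 0 = 1)
bits b7..b0 = 00101001 = 41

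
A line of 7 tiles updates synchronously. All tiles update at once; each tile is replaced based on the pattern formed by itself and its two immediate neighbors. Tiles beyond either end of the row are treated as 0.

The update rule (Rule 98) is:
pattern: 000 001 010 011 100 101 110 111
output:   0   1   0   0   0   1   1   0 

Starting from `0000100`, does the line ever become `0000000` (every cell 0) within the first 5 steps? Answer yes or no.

step 1: 0001000
step 2: 0010000
step 3: 0100000
step 4: 1000000
step 5: 0000000
all cells are 0 at step 5

yes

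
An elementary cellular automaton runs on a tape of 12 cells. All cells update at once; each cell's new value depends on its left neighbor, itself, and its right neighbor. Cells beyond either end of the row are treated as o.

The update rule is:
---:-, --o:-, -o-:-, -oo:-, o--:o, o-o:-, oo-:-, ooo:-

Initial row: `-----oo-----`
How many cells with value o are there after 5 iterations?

2

iteration 1: o------o----
iteration 2: -o------o---
iteration 3: --o------o--
iteration 4: o--o------o-
iteration 5: -o--o-------
count of o: 2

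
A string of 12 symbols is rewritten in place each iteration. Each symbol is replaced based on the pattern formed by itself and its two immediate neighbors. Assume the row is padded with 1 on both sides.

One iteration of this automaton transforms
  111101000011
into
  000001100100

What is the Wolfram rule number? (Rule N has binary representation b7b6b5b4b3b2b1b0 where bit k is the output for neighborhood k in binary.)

22

position 0: 111 → 0  (bit 7 = 0)
position 3: 110 → 0  (bit 6 = 0)
position 4: 101 → 0  (bit 5 = 0)
position 6: 100 → 1  (bit 4 = 1)
position 10: 011 → 0  (bit 3 = 0)
position 5: 010 → 1  (bit 2 = 1)
position 9: 001 → 1  (bit 1 = 1)
position 7: 000 → 0  (bit 0 = 0)
bits b7..b0 = 00010110 = 22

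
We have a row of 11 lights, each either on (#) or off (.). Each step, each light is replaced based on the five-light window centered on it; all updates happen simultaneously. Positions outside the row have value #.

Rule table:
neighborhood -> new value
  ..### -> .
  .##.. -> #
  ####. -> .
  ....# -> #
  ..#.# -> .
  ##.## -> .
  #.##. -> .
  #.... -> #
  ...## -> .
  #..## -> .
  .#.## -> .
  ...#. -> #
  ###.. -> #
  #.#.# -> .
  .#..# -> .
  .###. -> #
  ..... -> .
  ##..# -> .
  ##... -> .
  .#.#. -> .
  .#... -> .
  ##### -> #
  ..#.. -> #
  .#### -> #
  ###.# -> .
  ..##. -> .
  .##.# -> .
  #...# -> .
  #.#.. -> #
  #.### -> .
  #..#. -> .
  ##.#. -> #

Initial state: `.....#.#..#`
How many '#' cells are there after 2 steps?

3

.#.##..#...
#...#..#...
count of #: 3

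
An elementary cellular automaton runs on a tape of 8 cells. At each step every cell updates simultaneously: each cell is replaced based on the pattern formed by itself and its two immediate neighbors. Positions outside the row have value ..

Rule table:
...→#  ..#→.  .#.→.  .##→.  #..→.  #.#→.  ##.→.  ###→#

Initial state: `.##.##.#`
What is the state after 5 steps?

........
########
.######.
..####..
#..##..#

#..##..#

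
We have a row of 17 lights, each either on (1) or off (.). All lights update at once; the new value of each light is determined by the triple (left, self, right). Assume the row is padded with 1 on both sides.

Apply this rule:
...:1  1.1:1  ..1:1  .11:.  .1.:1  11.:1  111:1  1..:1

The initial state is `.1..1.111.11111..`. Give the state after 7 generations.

111111.111.111111
1111111.111.11111
11111111.111.1111
111111111.111.111
1111111111.111.11
11111111111.111.1
111111111111.111.

111111111111.111.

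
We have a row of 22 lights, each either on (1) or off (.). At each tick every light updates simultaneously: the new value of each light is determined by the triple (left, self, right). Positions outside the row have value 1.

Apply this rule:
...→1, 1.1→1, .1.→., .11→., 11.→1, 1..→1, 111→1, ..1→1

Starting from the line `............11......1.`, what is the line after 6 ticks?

11111111111111111.1111

111111111111.1111111.1
1111111111111.1111111.
11111111111111.1111111
111111111111111.111111
1111111111111111.11111
11111111111111111.1111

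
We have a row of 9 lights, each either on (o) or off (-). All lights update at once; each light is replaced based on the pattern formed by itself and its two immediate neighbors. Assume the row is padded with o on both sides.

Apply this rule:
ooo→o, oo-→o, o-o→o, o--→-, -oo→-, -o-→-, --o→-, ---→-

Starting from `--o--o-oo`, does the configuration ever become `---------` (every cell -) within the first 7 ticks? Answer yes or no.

tick 1: ------o-o
tick 2: -------o-
tick 3: --------o
tick 4: ---------
all cells are - at tick 4

yes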